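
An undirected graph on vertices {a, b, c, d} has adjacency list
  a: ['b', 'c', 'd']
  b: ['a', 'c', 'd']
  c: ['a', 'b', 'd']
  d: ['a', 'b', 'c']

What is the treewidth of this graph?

3

A width-3 tree decomposition is:
Bags: B1 = {a, b, c, d}
Tree: (single bag)
A single bag containing all 4 vertices is trivially a valid decomposition of width 3. For the lower bound, the 4 vertices {a, b, c, d} are pairwise adjacent, and any tree decomposition puts a clique entirely inside one bag — forcing width ≥ 3. Hence tw(G) = 3 exactly.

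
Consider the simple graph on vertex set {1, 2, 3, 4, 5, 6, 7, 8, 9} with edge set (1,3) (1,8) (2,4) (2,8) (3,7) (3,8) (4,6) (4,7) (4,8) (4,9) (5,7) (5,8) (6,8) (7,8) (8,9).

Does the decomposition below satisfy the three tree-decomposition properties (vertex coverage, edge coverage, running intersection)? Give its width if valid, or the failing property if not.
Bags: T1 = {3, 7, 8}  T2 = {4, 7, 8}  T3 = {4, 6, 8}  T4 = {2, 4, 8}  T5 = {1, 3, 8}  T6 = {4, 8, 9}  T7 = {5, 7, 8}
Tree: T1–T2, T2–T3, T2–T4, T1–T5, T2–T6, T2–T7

Vertex coverage: the bags together contain {1, 2, 3, 4, 5, 6, 7, 8, 9}, the full vertex set. Edge coverage: each edge of G has both endpoints in at least one bag. Running intersection: for every vertex, the bags containing it form a connected subtree. All three properties hold, so this is a valid tree decomposition of width max|bag| − 1 = 2, and hence tw(G) ≤ 2.

Yes; width 2.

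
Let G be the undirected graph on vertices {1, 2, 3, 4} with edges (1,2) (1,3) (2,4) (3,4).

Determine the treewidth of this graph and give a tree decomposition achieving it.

Treewidth 2.
Bags: B1 = {1, 3, 4}  B2 = {1, 2, 4}
Tree: B1–B2

The largest bag has 3 vertices, giving width 2; this decomposition certifies tw(G) ≤ 2. For the lower bound, G contains the cycle 4–3–1–2–4, so G is not a forest; only forests have treewidth ≤ 1, hence tw(G) ≥ 2. Therefore the treewidth is 2.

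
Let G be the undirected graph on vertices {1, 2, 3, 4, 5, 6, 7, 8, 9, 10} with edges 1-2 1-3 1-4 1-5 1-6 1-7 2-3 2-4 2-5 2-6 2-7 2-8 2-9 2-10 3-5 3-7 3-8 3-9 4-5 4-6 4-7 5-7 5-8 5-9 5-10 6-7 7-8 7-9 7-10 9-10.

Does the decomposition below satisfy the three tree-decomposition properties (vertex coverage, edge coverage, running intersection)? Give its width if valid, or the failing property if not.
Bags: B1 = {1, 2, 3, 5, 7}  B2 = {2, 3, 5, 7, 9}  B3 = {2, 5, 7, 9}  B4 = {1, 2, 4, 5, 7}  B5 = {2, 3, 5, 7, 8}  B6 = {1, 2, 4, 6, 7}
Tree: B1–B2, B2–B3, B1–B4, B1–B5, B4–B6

A tree decomposition must satisfy three properties: every vertex lies in some bag; for every edge, both endpoints lie together in some bag; and for every vertex, the bags containing it form a connected subtree. Here vertex 10 appears in no bag, so the decomposition is invalid.

No — vertex 10 appears in no bag.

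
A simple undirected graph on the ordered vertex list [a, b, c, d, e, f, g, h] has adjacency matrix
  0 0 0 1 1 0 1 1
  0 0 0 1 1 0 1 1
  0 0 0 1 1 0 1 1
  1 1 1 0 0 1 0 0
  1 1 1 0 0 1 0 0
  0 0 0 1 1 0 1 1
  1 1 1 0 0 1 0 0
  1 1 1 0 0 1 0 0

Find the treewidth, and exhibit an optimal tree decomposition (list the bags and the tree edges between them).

Treewidth 4.
One such decomposition:
Bags: B1 = {a, b, c, e, f}  B2 = {a, b, c, d, f}  B3 = {a, b, c, f, g}  B4 = {a, b, c, f, h}
Tree: B1–B2, B2–B3, B3–B4

Every bag has size at most 5, so the width is 5 − 1 = 4 and tw(G) ≤ 4. For the lower bound: the 5 vertex sets {a,e}, {d,f}, {b,g}, {c}, {h} are disjoint, each induces a connected subgraph, and every pair is joined by at least one edge of G. Contracting each set to a single vertex therefore yields K_{5} as a minor, and since treewidth is minor-monotone, tw(G) ≥ tw(K_{5}) = 4. Therefore the treewidth is 4.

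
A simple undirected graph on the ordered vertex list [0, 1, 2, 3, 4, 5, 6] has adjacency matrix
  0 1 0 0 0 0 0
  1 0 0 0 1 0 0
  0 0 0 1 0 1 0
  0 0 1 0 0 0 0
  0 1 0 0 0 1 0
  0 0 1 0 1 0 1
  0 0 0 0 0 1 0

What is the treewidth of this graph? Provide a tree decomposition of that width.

Treewidth 1.
One such decomposition:
Bags: B1 = {2, 5}  B2 = {2, 3}  B3 = {4, 5}  B4 = {1, 4}  B5 = {5, 6}  B6 = {0, 1}
Tree: B1–B2, B1–B3, B3–B4, B3–B5, B4–B6

Each bag holds 2 vertices, so the decomposition has width 1, which upper-bounds the treewidth. Any graph with an edge has treewidth ≥ 1, and G has the edge 2–5. The upper and lower bounds meet at 1, so that is the treewidth.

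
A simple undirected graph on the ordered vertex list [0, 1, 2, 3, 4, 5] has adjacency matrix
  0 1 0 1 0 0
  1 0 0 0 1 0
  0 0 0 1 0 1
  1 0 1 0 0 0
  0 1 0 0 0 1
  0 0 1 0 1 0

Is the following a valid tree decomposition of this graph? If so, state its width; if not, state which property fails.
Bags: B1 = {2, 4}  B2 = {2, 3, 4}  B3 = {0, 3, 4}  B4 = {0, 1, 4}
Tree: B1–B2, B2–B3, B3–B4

A tree decomposition must satisfy three properties: every vertex lies in some bag; for every edge, both endpoints lie together in some bag; and for every vertex, the bags containing it form a connected subtree. Here vertex 5 appears in no bag, so the decomposition is invalid.

No — vertex 5 appears in no bag.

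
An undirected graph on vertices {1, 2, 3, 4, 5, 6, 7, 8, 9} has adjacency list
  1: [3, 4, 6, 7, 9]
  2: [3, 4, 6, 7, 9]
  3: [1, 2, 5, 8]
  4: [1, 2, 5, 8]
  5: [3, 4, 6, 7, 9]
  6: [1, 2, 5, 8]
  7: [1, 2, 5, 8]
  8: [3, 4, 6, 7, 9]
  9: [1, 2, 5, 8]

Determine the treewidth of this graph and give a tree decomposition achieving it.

Treewidth 4.
One such decomposition:
Bags: B1 = {1, 2, 3, 5, 8}  B2 = {1, 2, 5, 6, 8}  B3 = {1, 2, 4, 5, 8}  B4 = {1, 2, 5, 8, 9}  B5 = {1, 2, 5, 7, 8}
Tree: B1–B2, B2–B3, B3–B4, B4–B5

Each bag holds 5 vertices, so the decomposition has width 4, which upper-bounds the treewidth. For the lower bound: the 5 vertex sets {2,3}, {1,6}, {4,5}, {8}, {9} are disjoint, each induces a connected subgraph, and every pair is joined by at least one edge of G. Contracting each set to a single vertex therefore yields K_{5} as a minor, and since treewidth is minor-monotone, tw(G) ≥ tw(K_{5}) = 4. Combining the bounds, tw(G) = 4.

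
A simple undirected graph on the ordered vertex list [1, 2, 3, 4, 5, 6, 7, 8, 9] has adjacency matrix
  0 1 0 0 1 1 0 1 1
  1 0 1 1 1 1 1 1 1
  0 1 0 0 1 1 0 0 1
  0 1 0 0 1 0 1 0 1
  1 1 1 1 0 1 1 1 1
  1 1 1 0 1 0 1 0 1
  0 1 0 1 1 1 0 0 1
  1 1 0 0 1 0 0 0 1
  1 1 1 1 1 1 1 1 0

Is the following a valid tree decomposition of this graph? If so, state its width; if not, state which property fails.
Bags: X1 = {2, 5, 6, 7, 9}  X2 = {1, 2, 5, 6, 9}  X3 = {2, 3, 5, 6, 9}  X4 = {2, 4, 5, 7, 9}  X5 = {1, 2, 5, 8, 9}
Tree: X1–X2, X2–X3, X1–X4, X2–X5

Yes; width 4.

Checking the three conditions: (i) the bags cover all of {1, 2, 3, 4, 5, 6, 7, 8, 9}; (ii) for each edge, some bag contains both endpoints; (iii) the bags containing any fixed vertex form a subtree. All hold, so the decomposition is valid with width 5 − 1 = 4.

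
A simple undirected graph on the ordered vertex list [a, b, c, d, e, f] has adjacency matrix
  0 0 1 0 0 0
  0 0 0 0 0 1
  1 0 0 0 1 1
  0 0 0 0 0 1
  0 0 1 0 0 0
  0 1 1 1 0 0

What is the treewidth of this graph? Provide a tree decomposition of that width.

Each bag holds 2 vertices, so the decomposition has width 1, which upper-bounds the treewidth. Since G has at least one edge (e.g. f–b), it is not an edgeless graph, so tw(G) ≥ 1. Hence tw(G) = 1 exactly.

Treewidth 1.
Bags: B1 = {b, f}  B2 = {c, f}  B3 = {a, c}  B4 = {d, f}  B5 = {c, e}
Tree: B1–B2, B2–B3, B2–B4, B2–B5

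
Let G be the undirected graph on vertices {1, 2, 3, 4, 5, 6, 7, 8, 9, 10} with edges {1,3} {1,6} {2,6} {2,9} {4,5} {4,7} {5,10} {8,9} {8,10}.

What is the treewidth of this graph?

1

A width-1 tree decomposition is:
Bags: B1 = {1, 3}  B2 = {1, 6}  B3 = {2, 6}  B4 = {2, 9}  B5 = {8, 9}  B6 = {8, 10}  B7 = {5, 10}  B8 = {4, 5}  B9 = {4, 7}
Tree: B1–B2, B2–B3, B3–B4, B4–B5, B5–B6, B6–B7, B7–B8, B8–B9
Each bag holds 2 vertices, so the decomposition has width 1, which upper-bounds the treewidth. Since G has at least one edge (e.g. 3–1), it is not an edgeless graph, so tw(G) ≥ 1. The upper and lower bounds meet at 1, so that is the treewidth.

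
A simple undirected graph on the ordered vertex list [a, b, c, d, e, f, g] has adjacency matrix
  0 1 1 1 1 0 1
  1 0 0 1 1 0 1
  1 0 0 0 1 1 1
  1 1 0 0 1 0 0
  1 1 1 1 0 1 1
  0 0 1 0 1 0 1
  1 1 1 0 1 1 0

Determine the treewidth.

A width-3 tree decomposition is:
Bags: B1 = {c, e, f, g}  B2 = {a, c, e, g}  B3 = {a, b, e, g}  B4 = {a, b, d, e}
Tree: B1–B2, B2–B3, B3–B4
The largest bag has 4 vertices, giving width 3; this decomposition certifies tw(G) ≤ 3. For the lower bound, the 4 vertices {a, b, d, e} are pairwise adjacent, and any tree decomposition puts a clique entirely inside one bag — forcing width ≥ 3. Therefore the treewidth is 3.

3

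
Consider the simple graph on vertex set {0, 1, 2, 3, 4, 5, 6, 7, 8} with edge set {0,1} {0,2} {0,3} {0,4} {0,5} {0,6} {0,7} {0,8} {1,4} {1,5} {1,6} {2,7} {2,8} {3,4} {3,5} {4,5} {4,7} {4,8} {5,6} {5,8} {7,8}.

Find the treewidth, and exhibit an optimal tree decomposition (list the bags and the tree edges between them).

Every bag has size at most 4, so the width is 4 − 1 = 3 and tw(G) ≤ 3. Conversely, {0, 2, 7, 8} is a clique of size 4, and the vertices of any clique must share a bag in every tree decomposition; so some bag has ≥ 4 vertices and tw(G) ≥ 3. Therefore the treewidth is 3.

Treewidth 3.
One optimal decomposition is:
Bags: B1 = {0, 1, 4, 5}  B2 = {0, 4, 5, 8}  B3 = {0, 4, 7, 8}  B4 = {0, 3, 4, 5}  B5 = {0, 1, 5, 6}  B6 = {0, 2, 7, 8}
Tree: B1–B2, B2–B3, B2–B4, B1–B5, B3–B6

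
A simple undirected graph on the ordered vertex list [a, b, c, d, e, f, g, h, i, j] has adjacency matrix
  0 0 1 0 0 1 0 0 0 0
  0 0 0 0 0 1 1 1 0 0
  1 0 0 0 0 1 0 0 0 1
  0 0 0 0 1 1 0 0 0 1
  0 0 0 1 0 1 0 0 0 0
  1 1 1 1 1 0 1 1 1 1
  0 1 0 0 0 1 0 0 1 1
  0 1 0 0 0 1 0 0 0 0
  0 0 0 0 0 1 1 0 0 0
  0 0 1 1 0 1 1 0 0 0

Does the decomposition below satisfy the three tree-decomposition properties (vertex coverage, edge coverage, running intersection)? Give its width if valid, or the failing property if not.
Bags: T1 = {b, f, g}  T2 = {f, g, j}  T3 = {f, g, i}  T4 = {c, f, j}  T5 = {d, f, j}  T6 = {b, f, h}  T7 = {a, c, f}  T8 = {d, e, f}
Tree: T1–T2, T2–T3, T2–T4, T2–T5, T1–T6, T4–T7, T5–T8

Yes; width 2.

Vertex coverage: the bags together contain {a, b, c, d, e, f, g, h, i, j}, the full vertex set. Edge coverage: each edge of G has both endpoints in at least one bag. Running intersection: for every vertex, the bags containing it form a connected subtree. All three properties hold, so this is a valid tree decomposition of width max|bag| − 1 = 2, and hence tw(G) ≤ 2.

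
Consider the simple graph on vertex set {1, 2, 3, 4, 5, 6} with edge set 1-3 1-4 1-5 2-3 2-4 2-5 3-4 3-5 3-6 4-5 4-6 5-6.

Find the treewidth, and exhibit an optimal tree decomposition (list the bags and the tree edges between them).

Treewidth 3.
Bags: B1 = {1, 3, 4, 5}  B2 = {3, 4, 5, 6}  B3 = {2, 3, 4, 5}
Tree: B1–B2, B2–B3

The largest bag has 4 vertices, giving width 3; this decomposition certifies tw(G) ≤ 3. Conversely, {1, 3, 4, 5} is a clique of size 4, and the vertices of any clique must share a bag in every tree decomposition; so some bag has ≥ 4 vertices and tw(G) ≥ 3. Combining the bounds, tw(G) = 3.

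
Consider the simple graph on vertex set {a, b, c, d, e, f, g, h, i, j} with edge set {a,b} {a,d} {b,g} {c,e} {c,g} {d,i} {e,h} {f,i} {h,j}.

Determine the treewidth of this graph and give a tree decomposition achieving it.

Treewidth 1.
Bags: B1 = {f, i}  B2 = {d, i}  B3 = {a, d}  B4 = {a, b}  B5 = {b, g}  B6 = {c, g}  B7 = {c, e}  B8 = {e, h}  B9 = {h, j}
Tree: B1–B2, B2–B3, B3–B4, B4–B5, B5–B6, B6–B7, B7–B8, B8–B9

Every bag has size at most 2, so the width is 2 − 1 = 1 and tw(G) ≤ 1. G has an edge, so its treewidth is at least 1. Hence tw(G) = 1 exactly.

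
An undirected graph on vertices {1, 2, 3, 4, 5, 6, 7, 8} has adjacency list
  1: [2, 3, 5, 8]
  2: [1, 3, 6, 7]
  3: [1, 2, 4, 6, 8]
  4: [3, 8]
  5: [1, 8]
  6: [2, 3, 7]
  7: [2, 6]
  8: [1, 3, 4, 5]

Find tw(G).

A width-2 tree decomposition is:
Bags: B1 = {2, 3, 6}  B2 = {1, 2, 3}  B3 = {1, 3, 8}  B4 = {1, 5, 8}  B5 = {3, 4, 8}  B6 = {2, 6, 7}
Tree: B1–B2, B2–B3, B3–B4, B3–B5, B1–B6
The largest bag has 3 vertices, giving width 2; this decomposition certifies tw(G) ≤ 2. For the lower bound, the 3 vertices {1, 3, 8} are pairwise adjacent, and any tree decomposition puts a clique entirely inside one bag — forcing width ≥ 2. The upper and lower bounds meet at 2, so that is the treewidth.

2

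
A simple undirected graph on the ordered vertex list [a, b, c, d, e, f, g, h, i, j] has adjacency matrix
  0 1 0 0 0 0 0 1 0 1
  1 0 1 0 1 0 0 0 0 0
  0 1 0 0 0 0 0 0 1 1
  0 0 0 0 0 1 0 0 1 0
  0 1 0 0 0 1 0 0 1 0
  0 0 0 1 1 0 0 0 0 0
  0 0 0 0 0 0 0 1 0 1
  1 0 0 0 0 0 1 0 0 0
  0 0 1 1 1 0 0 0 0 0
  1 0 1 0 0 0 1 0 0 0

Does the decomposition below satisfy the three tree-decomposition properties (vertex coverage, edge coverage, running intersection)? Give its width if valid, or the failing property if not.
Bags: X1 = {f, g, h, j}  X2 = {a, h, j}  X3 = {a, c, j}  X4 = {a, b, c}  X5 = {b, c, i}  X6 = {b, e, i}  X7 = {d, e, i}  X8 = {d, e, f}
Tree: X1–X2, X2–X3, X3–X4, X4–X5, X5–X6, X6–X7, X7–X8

No — bags containing vertex f are not connected in the tree.

A tree decomposition must satisfy three properties: every vertex lies in some bag; for every edge, both endpoints lie together in some bag; and for every vertex, the bags containing it form a connected subtree. Here bags containing vertex f are not connected in the tree, so the decomposition is invalid.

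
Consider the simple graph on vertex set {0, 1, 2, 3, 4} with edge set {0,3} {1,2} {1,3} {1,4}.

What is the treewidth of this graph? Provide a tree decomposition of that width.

Every bag has size at most 2, so the width is 2 − 1 = 1 and tw(G) ≤ 1. Any graph with an edge has treewidth ≥ 1, and G has the edge 0–3. Therefore the treewidth is 1.

Treewidth 1.
One optimal decomposition is:
Bags: B1 = {0, 3}  B2 = {1, 3}  B3 = {1, 2}  B4 = {1, 4}
Tree: B1–B2, B2–B3, B3–B4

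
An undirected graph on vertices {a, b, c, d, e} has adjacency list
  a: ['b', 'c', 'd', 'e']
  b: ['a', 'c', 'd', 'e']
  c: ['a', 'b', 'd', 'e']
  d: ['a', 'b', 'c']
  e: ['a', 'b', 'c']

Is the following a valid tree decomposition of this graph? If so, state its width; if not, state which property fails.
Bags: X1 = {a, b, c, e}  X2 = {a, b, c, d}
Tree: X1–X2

Yes; width 3.

Every vertex of G appears in some bag (union = {a, b, c, d, e}); every edge is covered by a bag; and for each vertex v the set of bags containing v is connected in the bag tree. The decomposition is therefore valid. The largest bag has 4 vertices, so the width is 3.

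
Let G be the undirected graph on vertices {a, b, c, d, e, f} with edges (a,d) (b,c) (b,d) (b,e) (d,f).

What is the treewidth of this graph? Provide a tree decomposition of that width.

Every bag has size at most 2, so the width is 2 − 1 = 1 and tw(G) ≤ 1. Since G has at least one edge (e.g. b–d), it is not an edgeless graph, so tw(G) ≥ 1. The upper and lower bounds meet at 1, so that is the treewidth.

Treewidth 1.
One optimal decomposition is:
Bags: B1 = {b, d}  B2 = {b, c}  B3 = {a, d}  B4 = {d, f}  B5 = {b, e}
Tree: B1–B2, B1–B3, B3–B4, B1–B5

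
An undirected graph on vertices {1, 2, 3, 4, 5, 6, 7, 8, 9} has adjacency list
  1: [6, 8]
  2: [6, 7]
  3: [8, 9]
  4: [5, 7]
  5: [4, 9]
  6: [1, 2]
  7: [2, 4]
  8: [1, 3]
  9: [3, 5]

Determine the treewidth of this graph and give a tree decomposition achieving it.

Every bag has size at most 3, so the width is 3 − 1 = 2 and tw(G) ≤ 2. Since 1–8–3–9–5–4–7–2–6–1 is a cycle in G, G is not acyclic. Forests are exactly the graphs of treewidth ≤ 1, so tw(G) ≥ 2. Therefore the treewidth is 2.

Treewidth 2.
One such decomposition:
Bags: B1 = {1, 3, 8}  B2 = {1, 3, 9}  B3 = {1, 5, 9}  B4 = {1, 4, 5}  B5 = {1, 4, 7}  B6 = {1, 2, 7}  B7 = {1, 2, 6}
Tree: B1–B2, B2–B3, B3–B4, B4–B5, B5–B6, B6–B7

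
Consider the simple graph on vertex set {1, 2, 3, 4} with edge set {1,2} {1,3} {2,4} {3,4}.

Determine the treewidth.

A width-2 tree decomposition is:
Bags: B1 = {1, 2, 4}  B2 = {1, 3, 4}
Tree: B1–B2
Every bag has size at most 3, so the width is 3 − 1 = 2 and tw(G) ≤ 2. For the lower bound, G contains the cycle 1–2–4–3–1, so G is not a forest; only forests have treewidth ≤ 1, hence tw(G) ≥ 2. Therefore the treewidth is 2.

2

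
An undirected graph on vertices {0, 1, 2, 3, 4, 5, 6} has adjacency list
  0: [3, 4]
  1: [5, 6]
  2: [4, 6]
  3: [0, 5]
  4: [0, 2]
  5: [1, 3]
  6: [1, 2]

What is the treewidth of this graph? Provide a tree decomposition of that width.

Treewidth 2.
Bags: B1 = {2, 4, 6}  B2 = {0, 4, 6}  B3 = {0, 3, 6}  B4 = {3, 5, 6}  B5 = {1, 5, 6}
Tree: B1–B2, B2–B3, B3–B4, B4–B5

Every bag has size at most 3, so the width is 3 − 1 = 2 and tw(G) ≤ 2. For the lower bound, G contains the cycle 6–2–4–0–3–5–1–6, so G is not a forest; only forests have treewidth ≤ 1, hence tw(G) ≥ 2. Combining the bounds, tw(G) = 2.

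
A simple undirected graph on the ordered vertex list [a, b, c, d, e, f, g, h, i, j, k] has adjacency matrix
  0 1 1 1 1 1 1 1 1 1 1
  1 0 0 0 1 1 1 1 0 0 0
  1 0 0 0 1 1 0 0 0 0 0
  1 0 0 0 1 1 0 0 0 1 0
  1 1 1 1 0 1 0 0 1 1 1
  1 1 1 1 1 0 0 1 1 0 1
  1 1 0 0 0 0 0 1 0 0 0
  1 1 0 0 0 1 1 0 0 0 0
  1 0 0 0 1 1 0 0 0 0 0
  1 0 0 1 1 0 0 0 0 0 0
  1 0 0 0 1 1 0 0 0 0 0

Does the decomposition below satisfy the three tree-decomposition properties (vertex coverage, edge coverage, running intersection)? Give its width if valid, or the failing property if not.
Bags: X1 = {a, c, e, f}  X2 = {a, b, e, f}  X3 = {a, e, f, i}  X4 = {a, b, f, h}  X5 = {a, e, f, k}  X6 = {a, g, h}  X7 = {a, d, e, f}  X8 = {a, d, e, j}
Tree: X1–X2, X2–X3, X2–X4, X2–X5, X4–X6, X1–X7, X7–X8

No — edge (b,g) lies in no bag.

A tree decomposition must satisfy three properties: every vertex lies in some bag; for every edge, both endpoints lie together in some bag; and for every vertex, the bags containing it form a connected subtree. Here edge (b,g) lies in no bag, so the decomposition is invalid.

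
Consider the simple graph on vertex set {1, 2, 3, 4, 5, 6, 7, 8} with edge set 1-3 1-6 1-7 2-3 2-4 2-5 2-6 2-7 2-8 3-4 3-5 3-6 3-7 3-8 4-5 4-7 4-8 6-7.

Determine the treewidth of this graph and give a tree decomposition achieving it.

Every bag has size at most 4, so the width is 4 − 1 = 3 and tw(G) ≤ 3. On the other hand G contains the 4-clique {1, 3, 6, 7}. A clique must lie in a single bag of any decomposition, so no decomposition can have width below 3. Therefore the treewidth is 3.

Treewidth 3.
One such decomposition:
Bags: B1 = {2, 3, 4, 5}  B2 = {2, 3, 4, 7}  B3 = {2, 3, 6, 7}  B4 = {2, 3, 4, 8}  B5 = {1, 3, 6, 7}
Tree: B1–B2, B2–B3, B2–B4, B3–B5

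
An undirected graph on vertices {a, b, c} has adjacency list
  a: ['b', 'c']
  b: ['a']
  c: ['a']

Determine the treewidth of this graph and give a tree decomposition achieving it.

Treewidth 1.
One optimal decomposition is:
Bags: B1 = {a, b}  B2 = {a, c}
Tree: B1–B2

The largest bag has 2 vertices, giving width 1; this decomposition certifies tw(G) ≤ 1. G has an edge, so its treewidth is at least 1. Therefore the treewidth is 1.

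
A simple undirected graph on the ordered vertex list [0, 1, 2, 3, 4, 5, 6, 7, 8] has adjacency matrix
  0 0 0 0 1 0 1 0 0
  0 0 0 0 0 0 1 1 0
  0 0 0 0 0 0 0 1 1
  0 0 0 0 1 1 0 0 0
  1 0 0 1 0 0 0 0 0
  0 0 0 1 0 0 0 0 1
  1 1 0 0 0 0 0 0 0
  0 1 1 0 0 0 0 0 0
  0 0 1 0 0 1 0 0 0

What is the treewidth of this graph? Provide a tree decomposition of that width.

Every bag has size at most 3, so the width is 3 − 1 = 2 and tw(G) ≤ 2. For the lower bound, G contains the cycle 3–4–0–6–1–7–2–8–5–3, so G is not a forest; only forests have treewidth ≤ 1, hence tw(G) ≥ 2. Therefore the treewidth is 2.

Treewidth 2.
Bags: B1 = {0, 3, 4}  B2 = {0, 3, 6}  B3 = {1, 3, 6}  B4 = {1, 3, 7}  B5 = {2, 3, 7}  B6 = {2, 3, 8}  B7 = {3, 5, 8}
Tree: B1–B2, B2–B3, B3–B4, B4–B5, B5–B6, B6–B7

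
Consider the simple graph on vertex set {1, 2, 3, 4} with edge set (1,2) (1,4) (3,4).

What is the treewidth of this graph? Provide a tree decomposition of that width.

The largest bag has 2 vertices, giving width 1; this decomposition certifies tw(G) ≤ 1. Any graph with an edge has treewidth ≥ 1, and G has the edge 1–2. The upper and lower bounds meet at 1, so that is the treewidth.

Treewidth 1.
One optimal decomposition is:
Bags: B1 = {1, 2}  B2 = {1, 4}  B3 = {3, 4}
Tree: B1–B2, B2–B3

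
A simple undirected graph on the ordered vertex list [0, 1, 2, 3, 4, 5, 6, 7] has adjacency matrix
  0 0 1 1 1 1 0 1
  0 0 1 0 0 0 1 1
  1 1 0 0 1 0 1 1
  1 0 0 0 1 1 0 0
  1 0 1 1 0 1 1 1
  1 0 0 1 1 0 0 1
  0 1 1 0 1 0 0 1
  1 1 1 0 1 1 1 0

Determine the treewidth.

A width-3 tree decomposition is:
Bags: B1 = {2, 4, 6, 7}  B2 = {1, 2, 6, 7}  B3 = {0, 2, 4, 7}  B4 = {0, 4, 5, 7}  B5 = {0, 3, 4, 5}
Tree: B1–B2, B1–B3, B3–B4, B4–B5
Every bag has size at most 4, so the width is 4 − 1 = 3 and tw(G) ≤ 3. On the other hand G contains the 4-clique {1, 2, 6, 7}. A clique must lie in a single bag of any decomposition, so no decomposition can have width below 3. The upper and lower bounds meet at 3, so that is the treewidth.

3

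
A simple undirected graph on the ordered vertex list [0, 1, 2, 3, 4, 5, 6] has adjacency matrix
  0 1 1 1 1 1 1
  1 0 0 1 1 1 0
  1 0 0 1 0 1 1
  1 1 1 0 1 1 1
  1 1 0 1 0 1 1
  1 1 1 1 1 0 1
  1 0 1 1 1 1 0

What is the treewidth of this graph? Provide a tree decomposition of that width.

Treewidth 4.
One such decomposition:
Bags: B1 = {0, 2, 3, 5, 6}  B2 = {0, 3, 4, 5, 6}  B3 = {0, 1, 3, 4, 5}
Tree: B1–B2, B2–B3

Every bag has size at most 5, so the width is 5 − 1 = 4 and tw(G) ≤ 4. For the lower bound, the 5 vertices {0, 2, 3, 5, 6} are pairwise adjacent, and any tree decomposition puts a clique entirely inside one bag — forcing width ≥ 4. Hence tw(G) = 4 exactly.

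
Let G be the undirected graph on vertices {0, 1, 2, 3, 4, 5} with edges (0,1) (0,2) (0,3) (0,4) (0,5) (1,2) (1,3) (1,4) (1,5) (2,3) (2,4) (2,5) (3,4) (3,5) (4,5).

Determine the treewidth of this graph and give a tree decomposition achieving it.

With just one bag of size 6, the width is 6 − 1 = 5, so tw(G) ≤ 5. Conversely, {0, 1, 2, 3, 4, 5} is a clique of size 6, and the vertices of any clique must share a bag in every tree decomposition; so some bag has ≥ 6 vertices and tw(G) ≥ 5. Combining the bounds, tw(G) = 5.

Treewidth 5.
Bags: B1 = {0, 1, 2, 3, 4, 5}
Tree: (single bag)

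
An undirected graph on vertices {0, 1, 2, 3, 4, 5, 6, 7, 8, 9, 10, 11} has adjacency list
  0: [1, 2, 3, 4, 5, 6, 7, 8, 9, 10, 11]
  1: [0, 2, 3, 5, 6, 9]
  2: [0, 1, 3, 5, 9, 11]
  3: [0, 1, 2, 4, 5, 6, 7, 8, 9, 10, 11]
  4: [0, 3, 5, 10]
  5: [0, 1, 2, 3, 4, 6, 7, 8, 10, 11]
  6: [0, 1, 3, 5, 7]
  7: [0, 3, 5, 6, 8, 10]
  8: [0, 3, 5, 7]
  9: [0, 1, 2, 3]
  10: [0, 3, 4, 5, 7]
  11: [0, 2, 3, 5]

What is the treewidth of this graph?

4

A width-4 tree decomposition is:
Bags: B1 = {0, 3, 5, 6, 7}  B2 = {0, 3, 5, 7, 8}  B3 = {0, 1, 3, 5, 6}  B4 = {0, 3, 5, 7, 10}  B5 = {0, 1, 2, 3, 5}  B6 = {0, 3, 4, 5, 10}  B7 = {0, 2, 3, 5, 11}  B8 = {0, 1, 2, 3, 9}
Tree: B1–B2, B1–B3, B2–B4, B3–B5, B4–B6, B5–B7, B5–B8
The largest bag has 5 vertices, giving width 4; this decomposition certifies tw(G) ≤ 4. On the other hand G contains the 5-clique {0, 1, 2, 3, 9}. A clique must lie in a single bag of any decomposition, so no decomposition can have width below 4. Hence tw(G) = 4 exactly.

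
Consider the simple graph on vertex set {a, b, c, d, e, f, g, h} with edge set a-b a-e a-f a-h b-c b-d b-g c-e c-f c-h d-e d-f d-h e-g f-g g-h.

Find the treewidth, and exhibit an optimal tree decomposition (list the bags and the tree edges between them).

Every bag has size at most 5, so the width is 5 − 1 = 4 and tw(G) ≤ 4. For the lower bound: the 5 vertex sets {a,f}, {d,h}, {b,c}, {g}, {e} are disjoint, each induces a connected subgraph, and every pair is joined by at least one edge of G. Contracting each set to a single vertex therefore yields K_{5} as a minor, and since treewidth is minor-monotone, tw(G) ≥ tw(K_{5}) = 4. Combining the bounds, tw(G) = 4.

Treewidth 4.
Bags: B1 = {a, c, d, f, g}  B2 = {a, c, d, g, h}  B3 = {a, b, c, d, g}  B4 = {a, c, d, e, g}
Tree: B1–B2, B2–B3, B3–B4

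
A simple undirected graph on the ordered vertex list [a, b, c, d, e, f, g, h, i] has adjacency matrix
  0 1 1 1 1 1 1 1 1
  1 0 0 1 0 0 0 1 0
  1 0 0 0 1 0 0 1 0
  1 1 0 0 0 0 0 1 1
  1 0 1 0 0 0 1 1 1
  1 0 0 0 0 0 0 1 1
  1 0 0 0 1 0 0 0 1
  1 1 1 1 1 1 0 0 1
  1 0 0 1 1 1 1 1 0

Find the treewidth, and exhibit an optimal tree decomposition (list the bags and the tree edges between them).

Treewidth 3.
One such decomposition:
Bags: B1 = {a, f, h, i}  B2 = {a, e, h, i}  B3 = {a, d, h, i}  B4 = {a, c, e, h}  B5 = {a, e, g, i}  B6 = {a, b, d, h}
Tree: B1–B2, B2–B3, B2–B4, B2–B5, B3–B6

Each bag holds 4 vertices, so the decomposition has width 3, which upper-bounds the treewidth. Conversely, {a, e, g, i} is a clique of size 4, and the vertices of any clique must share a bag in every tree decomposition; so some bag has ≥ 4 vertices and tw(G) ≥ 3. The upper and lower bounds meet at 3, so that is the treewidth.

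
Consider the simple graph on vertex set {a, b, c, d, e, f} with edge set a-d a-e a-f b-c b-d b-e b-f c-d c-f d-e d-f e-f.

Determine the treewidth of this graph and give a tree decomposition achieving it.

Treewidth 3.
Bags: B1 = {b, d, e, f}  B2 = {b, c, d, f}  B3 = {a, d, e, f}
Tree: B1–B2, B1–B3

Each bag holds 4 vertices, so the decomposition has width 3, which upper-bounds the treewidth. For the lower bound, the 4 vertices {a, d, e, f} are pairwise adjacent, and any tree decomposition puts a clique entirely inside one bag — forcing width ≥ 3. Hence tw(G) = 3 exactly.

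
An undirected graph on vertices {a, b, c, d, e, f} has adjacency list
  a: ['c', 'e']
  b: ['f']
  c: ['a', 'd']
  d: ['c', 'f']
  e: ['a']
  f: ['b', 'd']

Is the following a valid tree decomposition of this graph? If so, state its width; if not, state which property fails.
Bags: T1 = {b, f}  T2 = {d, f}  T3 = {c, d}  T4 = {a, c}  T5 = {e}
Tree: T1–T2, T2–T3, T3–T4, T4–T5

A tree decomposition must satisfy three properties: every vertex lies in some bag; for every edge, both endpoints lie together in some bag; and for every vertex, the bags containing it form a connected subtree. Here edge (a,e) lies in no bag, so the decomposition is invalid.

No — edge (a,e) lies in no bag.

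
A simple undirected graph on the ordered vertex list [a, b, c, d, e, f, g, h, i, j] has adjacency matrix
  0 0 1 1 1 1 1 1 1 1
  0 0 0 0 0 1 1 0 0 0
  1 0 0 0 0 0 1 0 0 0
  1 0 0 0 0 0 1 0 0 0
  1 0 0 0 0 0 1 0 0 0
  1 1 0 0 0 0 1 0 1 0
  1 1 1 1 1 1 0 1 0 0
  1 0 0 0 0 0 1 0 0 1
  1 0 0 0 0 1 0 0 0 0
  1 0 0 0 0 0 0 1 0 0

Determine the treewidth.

A width-2 tree decomposition is:
Bags: B1 = {a, e, g}  B2 = {a, g, h}  B3 = {a, h, j}  B4 = {a, d, g}  B5 = {a, f, g}  B6 = {a, f, i}  B7 = {a, c, g}  B8 = {b, f, g}
Tree: B1–B2, B2–B3, B2–B4, B4–B5, B5–B6, B2–B7, B5–B8
The largest bag has 3 vertices, giving width 2; this decomposition certifies tw(G) ≤ 2. For the lower bound, the 3 vertices {a, d, g} are pairwise adjacent, and any tree decomposition puts a clique entirely inside one bag — forcing width ≥ 2. Hence tw(G) = 2 exactly.

2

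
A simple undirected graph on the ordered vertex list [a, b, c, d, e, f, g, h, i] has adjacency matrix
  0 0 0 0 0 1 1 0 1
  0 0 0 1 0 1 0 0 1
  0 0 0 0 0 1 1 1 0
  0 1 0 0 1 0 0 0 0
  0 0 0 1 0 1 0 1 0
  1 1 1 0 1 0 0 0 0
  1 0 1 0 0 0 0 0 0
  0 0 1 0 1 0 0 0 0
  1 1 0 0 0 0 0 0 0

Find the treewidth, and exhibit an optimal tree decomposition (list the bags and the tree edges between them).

Treewidth 3.
One optimal decomposition is:
Bags: B1 = {b, d, e, h}  B2 = {b, e, f, h}  B3 = {b, c, f, h}  B4 = {b, c, f, i}  B5 = {a, c, f, i}  B6 = {a, c, g, i}
Tree: B1–B2, B2–B3, B3–B4, B4–B5, B5–B6

Every bag has size at most 4, so the width is 4 − 1 = 3 and tw(G) ≤ 3. For the lower bound: the 4 vertex sets {d,e,h}, {b}, {f}, {a,c,g,i} are disjoint, each induces a connected subgraph, and every pair is joined by at least one edge of G. Contracting each set to a single vertex therefore yields K_{4} as a minor, and since treewidth is minor-monotone, tw(G) ≥ tw(K_{4}) = 3. Combining the bounds, tw(G) = 3.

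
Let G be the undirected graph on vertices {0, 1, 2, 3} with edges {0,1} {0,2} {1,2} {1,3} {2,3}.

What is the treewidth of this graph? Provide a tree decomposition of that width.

Treewidth 2.
One optimal decomposition is:
Bags: B1 = {0, 1, 2}  B2 = {1, 2, 3}
Tree: B1–B2

Each bag holds 3 vertices, so the decomposition has width 2, which upper-bounds the treewidth. On the other hand G contains the 3-clique {0, 1, 2}. A clique must lie in a single bag of any decomposition, so no decomposition can have width below 2. Therefore the treewidth is 2.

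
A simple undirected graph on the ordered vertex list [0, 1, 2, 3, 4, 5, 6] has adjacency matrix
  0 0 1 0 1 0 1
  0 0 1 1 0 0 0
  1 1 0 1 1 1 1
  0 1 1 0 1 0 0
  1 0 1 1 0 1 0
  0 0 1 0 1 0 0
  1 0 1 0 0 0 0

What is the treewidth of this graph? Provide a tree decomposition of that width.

Treewidth 2.
One such decomposition:
Bags: B1 = {2, 3, 4}  B2 = {2, 4, 5}  B3 = {0, 2, 4}  B4 = {1, 2, 3}  B5 = {0, 2, 6}
Tree: B1–B2, B2–B3, B1–B4, B3–B5

Every bag has size at most 3, so the width is 3 − 1 = 2 and tw(G) ≤ 2. Conversely, {1, 2, 3} is a clique of size 3, and the vertices of any clique must share a bag in every tree decomposition; so some bag has ≥ 3 vertices and tw(G) ≥ 2. Combining the bounds, tw(G) = 2.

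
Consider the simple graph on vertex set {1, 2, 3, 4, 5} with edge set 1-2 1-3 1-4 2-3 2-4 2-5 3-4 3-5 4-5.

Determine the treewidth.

3

A width-3 tree decomposition is:
Bags: B1 = {2, 3, 4, 5}  B2 = {1, 2, 3, 4}
Tree: B1–B2
The largest bag has 4 vertices, giving width 3; this decomposition certifies tw(G) ≤ 3. Conversely, {1, 2, 3, 4} is a clique of size 4, and the vertices of any clique must share a bag in every tree decomposition; so some bag has ≥ 4 vertices and tw(G) ≥ 3. The upper and lower bounds meet at 3, so that is the treewidth.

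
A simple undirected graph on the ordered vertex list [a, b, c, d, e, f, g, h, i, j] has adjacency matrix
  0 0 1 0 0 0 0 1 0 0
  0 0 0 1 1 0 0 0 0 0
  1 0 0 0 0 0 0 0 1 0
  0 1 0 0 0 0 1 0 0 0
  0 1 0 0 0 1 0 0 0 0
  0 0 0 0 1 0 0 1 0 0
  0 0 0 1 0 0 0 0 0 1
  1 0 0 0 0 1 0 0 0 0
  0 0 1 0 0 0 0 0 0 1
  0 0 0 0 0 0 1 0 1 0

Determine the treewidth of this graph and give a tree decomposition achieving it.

Treewidth 2.
One such decomposition:
Bags: B1 = {a, f, h}  B2 = {a, c, f}  B3 = {c, f, i}  B4 = {f, i, j}  B5 = {f, g, j}  B6 = {d, f, g}  B7 = {b, d, f}  B8 = {b, e, f}
Tree: B1–B2, B2–B3, B3–B4, B4–B5, B5–B6, B6–B7, B7–B8

Every bag has size at most 3, so the width is 3 − 1 = 2 and tw(G) ≤ 2. The edges f–h–a–c–i–j–g–d–b–e–f form a cycle, so G is not a tree and its treewidth is at least 2. Hence tw(G) = 2 exactly.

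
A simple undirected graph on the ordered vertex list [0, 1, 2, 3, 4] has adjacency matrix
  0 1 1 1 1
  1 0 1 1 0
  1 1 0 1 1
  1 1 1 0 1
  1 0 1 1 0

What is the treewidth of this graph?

3

A width-3 tree decomposition is:
Bags: B1 = {0, 1, 2, 3}  B2 = {0, 2, 3, 4}
Tree: B1–B2
Each bag holds 4 vertices, so the decomposition has width 3, which upper-bounds the treewidth. For the lower bound, the 4 vertices {0, 1, 2, 3} are pairwise adjacent, and any tree decomposition puts a clique entirely inside one bag — forcing width ≥ 3. The upper and lower bounds meet at 3, so that is the treewidth.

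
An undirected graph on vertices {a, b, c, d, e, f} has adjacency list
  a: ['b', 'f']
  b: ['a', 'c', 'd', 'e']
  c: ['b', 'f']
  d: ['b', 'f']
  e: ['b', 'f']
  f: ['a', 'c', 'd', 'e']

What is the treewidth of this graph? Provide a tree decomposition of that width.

Treewidth 2.
One such decomposition:
Bags: B1 = {a, b, f}  B2 = {b, d, f}  B3 = {b, c, f}  B4 = {b, e, f}
Tree: B1–B2, B2–B3, B3–B4

Every bag has size at most 3, so the width is 3 − 1 = 2 and tw(G) ≤ 2. Since a–f–d–b–a is a cycle in G, G is not acyclic. Forests are exactly the graphs of treewidth ≤ 1, so tw(G) ≥ 2. Combining the bounds, tw(G) = 2.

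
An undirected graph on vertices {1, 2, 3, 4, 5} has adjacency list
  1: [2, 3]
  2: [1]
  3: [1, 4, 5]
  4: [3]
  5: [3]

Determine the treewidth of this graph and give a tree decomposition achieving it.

Every bag has size at most 2, so the width is 2 − 1 = 1 and tw(G) ≤ 1. Any graph with an edge has treewidth ≥ 1, and G has the edge 1–3. The upper and lower bounds meet at 1, so that is the treewidth.

Treewidth 1.
One such decomposition:
Bags: B1 = {1, 3}  B2 = {3, 5}  B3 = {3, 4}  B4 = {1, 2}
Tree: B1–B2, B1–B3, B1–B4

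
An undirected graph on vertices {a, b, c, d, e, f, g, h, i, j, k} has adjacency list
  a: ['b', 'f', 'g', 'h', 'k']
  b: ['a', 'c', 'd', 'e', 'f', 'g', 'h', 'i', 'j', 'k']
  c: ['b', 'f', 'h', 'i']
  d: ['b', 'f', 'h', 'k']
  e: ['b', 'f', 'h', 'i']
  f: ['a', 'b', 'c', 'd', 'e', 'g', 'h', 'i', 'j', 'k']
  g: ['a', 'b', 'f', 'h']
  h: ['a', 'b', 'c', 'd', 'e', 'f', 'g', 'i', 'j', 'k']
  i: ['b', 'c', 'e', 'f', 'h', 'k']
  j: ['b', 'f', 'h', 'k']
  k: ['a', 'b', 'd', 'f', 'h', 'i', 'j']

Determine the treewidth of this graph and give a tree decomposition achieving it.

Treewidth 4.
Bags: B1 = {b, f, h, j, k}  B2 = {b, f, h, i, k}  B3 = {a, b, f, h, k}  B4 = {a, b, f, g, h}  B5 = {b, e, f, h, i}  B6 = {b, c, f, h, i}  B7 = {b, d, f, h, k}
Tree: B1–B2, B2–B3, B3–B4, B2–B5, B2–B6, B3–B7

The largest bag has 5 vertices, giving width 4; this decomposition certifies tw(G) ≤ 4. Conversely, {a, b, f, g, h} is a clique of size 5, and the vertices of any clique must share a bag in every tree decomposition; so some bag has ≥ 5 vertices and tw(G) ≥ 4. Therefore the treewidth is 4.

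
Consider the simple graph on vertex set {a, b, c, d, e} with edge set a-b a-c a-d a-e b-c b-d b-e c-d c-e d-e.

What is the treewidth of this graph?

A width-4 tree decomposition is:
Bags: B1 = {a, b, c, d, e}
Tree: (single bag)
With just one bag of size 5, the width is 5 − 1 = 4, so tw(G) ≤ 4. Conversely, {a, b, c, d, e} is a clique of size 5, and the vertices of any clique must share a bag in every tree decomposition; so some bag has ≥ 5 vertices and tw(G) ≥ 4. Therefore the treewidth is 4.

4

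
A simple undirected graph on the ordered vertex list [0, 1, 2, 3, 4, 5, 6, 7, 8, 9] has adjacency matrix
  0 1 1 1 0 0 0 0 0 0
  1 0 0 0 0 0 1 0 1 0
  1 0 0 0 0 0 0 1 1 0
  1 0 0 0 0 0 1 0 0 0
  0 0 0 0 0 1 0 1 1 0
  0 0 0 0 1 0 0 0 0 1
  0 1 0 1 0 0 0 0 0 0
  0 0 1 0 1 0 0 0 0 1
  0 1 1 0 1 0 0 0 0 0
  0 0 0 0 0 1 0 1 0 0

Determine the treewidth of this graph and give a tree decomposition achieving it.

Every bag has size at most 3, so the width is 3 − 1 = 2 and tw(G) ≤ 2. Since 6–3–0–1–6 is a cycle in G, G is not acyclic. Forests are exactly the graphs of treewidth ≤ 1, so tw(G) ≥ 2. Hence tw(G) = 2 exactly.

Treewidth 2.
One such decomposition:
Bags: B1 = {1, 3, 6}  B2 = {0, 1, 3}  B3 = {0, 1, 8}  B4 = {0, 2, 8}  B5 = {2, 4, 8}  B6 = {2, 4, 7}  B7 = {4, 5, 7}  B8 = {5, 7, 9}
Tree: B1–B2, B2–B3, B3–B4, B4–B5, B5–B6, B6–B7, B7–B8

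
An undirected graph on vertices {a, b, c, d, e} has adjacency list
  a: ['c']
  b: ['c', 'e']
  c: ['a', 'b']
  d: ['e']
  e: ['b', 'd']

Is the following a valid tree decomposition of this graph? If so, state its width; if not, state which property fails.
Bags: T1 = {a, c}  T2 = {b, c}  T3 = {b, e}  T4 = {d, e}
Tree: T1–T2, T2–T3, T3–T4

Checking the three conditions: (i) the bags cover all of {a, b, c, d, e}; (ii) for each edge, some bag contains both endpoints; (iii) the bags containing any fixed vertex form a subtree. All hold, so the decomposition is valid with width 2 − 1 = 1.

Yes; width 1.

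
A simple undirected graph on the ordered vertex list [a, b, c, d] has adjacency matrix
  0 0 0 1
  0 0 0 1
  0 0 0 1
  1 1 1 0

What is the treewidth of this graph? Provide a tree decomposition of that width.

The largest bag has 2 vertices, giving width 1; this decomposition certifies tw(G) ≤ 1. G has an edge, so its treewidth is at least 1. The upper and lower bounds meet at 1, so that is the treewidth.

Treewidth 1.
Bags: B1 = {c, d}  B2 = {a, d}  B3 = {b, d}
Tree: B1–B2, B2–B3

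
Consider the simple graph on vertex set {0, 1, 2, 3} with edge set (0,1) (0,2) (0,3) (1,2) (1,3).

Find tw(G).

2

A width-2 tree decomposition is:
Bags: B1 = {0, 1, 2}  B2 = {0, 1, 3}
Tree: B1–B2
The largest bag has 3 vertices, giving width 2; this decomposition certifies tw(G) ≤ 2. On the other hand G contains the 3-clique {0, 1, 2}. A clique must lie in a single bag of any decomposition, so no decomposition can have width below 2. Therefore the treewidth is 2.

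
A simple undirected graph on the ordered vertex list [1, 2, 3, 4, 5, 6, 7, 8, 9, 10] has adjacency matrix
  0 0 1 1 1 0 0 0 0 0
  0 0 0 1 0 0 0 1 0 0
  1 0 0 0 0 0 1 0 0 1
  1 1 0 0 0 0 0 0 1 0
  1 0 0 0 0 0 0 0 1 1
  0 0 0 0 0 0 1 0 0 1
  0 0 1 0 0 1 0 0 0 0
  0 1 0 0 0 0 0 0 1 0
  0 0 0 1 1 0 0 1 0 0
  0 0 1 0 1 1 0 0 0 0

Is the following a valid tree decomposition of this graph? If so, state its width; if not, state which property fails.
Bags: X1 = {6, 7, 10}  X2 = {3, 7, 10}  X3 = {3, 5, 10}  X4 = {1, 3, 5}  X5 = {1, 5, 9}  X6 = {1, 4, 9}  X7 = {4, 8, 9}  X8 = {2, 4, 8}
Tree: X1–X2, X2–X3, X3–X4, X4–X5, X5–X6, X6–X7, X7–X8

Yes; width 2.

Checking the three conditions: (i) the bags cover all of {1, 2, 3, 4, 5, 6, 7, 8, 9, 10}; (ii) for each edge, some bag contains both endpoints; (iii) the bags containing any fixed vertex form a subtree. All hold, so the decomposition is valid with width 3 − 1 = 2.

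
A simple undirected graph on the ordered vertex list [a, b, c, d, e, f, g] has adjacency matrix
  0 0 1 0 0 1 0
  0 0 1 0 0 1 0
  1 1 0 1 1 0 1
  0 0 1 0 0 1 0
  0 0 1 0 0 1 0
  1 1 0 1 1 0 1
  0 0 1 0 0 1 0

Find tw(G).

2

A width-2 tree decomposition is:
Bags: B1 = {c, d, f}  B2 = {c, e, f}  B3 = {c, f, g}  B4 = {b, c, f}  B5 = {a, c, f}
Tree: B1–B2, B2–B3, B3–B4, B4–B5
Every bag has size at most 3, so the width is 3 − 1 = 2 and tw(G) ≤ 2. The edges c–d–f–e–c form a cycle, so G is not a tree and its treewidth is at least 2. Therefore the treewidth is 2.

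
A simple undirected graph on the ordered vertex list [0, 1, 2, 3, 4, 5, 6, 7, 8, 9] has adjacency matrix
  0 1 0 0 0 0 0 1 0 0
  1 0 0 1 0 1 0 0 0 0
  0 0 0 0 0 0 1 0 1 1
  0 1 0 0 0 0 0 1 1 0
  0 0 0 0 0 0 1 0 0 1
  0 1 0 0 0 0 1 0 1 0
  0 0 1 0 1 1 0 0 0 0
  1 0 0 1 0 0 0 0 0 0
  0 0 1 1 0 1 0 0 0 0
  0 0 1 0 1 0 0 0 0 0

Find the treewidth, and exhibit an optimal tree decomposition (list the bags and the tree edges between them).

Every bag has size at most 3, so the width is 3 − 1 = 2 and tw(G) ≤ 2. For the lower bound, G contains the cycle 0–7–3–1–0, so G is not a forest; only forests have treewidth ≤ 1, hence tw(G) ≥ 2. Therefore the treewidth is 2.

Treewidth 2.
One optimal decomposition is:
Bags: B1 = {0, 1, 7}  B2 = {1, 3, 7}  B3 = {1, 3, 5}  B4 = {3, 5, 8}  B5 = {5, 6, 8}  B6 = {2, 6, 8}  B7 = {2, 4, 6}  B8 = {2, 4, 9}
Tree: B1–B2, B2–B3, B3–B4, B4–B5, B5–B6, B6–B7, B7–B8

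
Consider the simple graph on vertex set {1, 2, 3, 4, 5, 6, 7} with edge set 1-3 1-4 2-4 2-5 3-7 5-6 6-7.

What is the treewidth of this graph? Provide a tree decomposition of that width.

The largest bag has 3 vertices, giving width 2; this decomposition certifies tw(G) ≤ 2. Since 5–6–7–3–1–4–2–5 is a cycle in G, G is not acyclic. Forests are exactly the graphs of treewidth ≤ 1, so tw(G) ≥ 2. Hence tw(G) = 2 exactly.

Treewidth 2.
One such decomposition:
Bags: B1 = {5, 6, 7}  B2 = {3, 5, 7}  B3 = {1, 3, 5}  B4 = {1, 4, 5}  B5 = {2, 4, 5}
Tree: B1–B2, B2–B3, B3–B4, B4–B5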